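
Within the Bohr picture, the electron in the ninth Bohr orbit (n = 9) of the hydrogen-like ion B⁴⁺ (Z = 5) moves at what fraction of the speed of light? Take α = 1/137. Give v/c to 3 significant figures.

v_n = Zαc/n, so v/c = Zα/n = 5 × 0.00730 / 9 = 0.00406

0.00406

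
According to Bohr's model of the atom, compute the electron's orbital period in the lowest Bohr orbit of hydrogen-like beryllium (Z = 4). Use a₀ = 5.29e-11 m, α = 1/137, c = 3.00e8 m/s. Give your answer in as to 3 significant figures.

9.49 as

r = n²a₀/Z = 1²·5.29e-11/4 = 1.32e-11 m
v = Zαc/n = 4·0.00730·3.00e8/1 = 8.76e6 m/s
T = 2πr/v = 9.49e-18 s = 9.49 as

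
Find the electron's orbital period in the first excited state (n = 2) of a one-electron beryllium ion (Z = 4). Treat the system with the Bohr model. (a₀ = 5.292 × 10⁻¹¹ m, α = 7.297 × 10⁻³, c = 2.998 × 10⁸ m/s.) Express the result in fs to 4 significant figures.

r = n²a₀/Z = 2²·5.292 × 10⁻¹¹/4 = 5.292 × 10⁻¹¹ m
v = Zαc/n = 4·0.007297·2.998 × 10⁸/2 = 4.375 × 10⁶ m/s
T = 2πr/v = 7.600 × 10⁻¹⁷ s = 0.07600 fs

0.07600 fs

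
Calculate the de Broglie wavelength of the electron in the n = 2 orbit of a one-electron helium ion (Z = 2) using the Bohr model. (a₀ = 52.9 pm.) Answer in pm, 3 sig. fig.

332 pm

The Bohr quantisation condition is nλ = 2πr_n.
r_n = n²a₀/Z = 106 pm
λ = 2πr_n/n = 2π·106/2 = 332 pm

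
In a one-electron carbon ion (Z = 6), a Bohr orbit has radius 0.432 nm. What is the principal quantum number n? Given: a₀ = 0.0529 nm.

7

r_n = n²a₀/Z ⇒ n² = rZ/a₀ = 0.432 × 6 / 0.0529 ≈ 49.00
n = 7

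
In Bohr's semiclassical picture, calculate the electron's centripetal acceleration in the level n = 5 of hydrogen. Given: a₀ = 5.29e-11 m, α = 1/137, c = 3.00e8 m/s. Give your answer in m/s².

r = n²a₀/Z = 1.32e-9 m, v = Zαc/n = 4.38e5 m/s
a = v²/r = (4.38e5)² / 1.32e-9 = 1.45e20 m/s²

1.45e20 m/s²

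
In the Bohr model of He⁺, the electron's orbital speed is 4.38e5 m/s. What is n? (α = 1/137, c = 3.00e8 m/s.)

v_n = Zαc/n ⇒ n = Zαc/v = 2 × 0.00730 × 3.00e8 / 4.38e5 ≈ 10.00
n = 10

10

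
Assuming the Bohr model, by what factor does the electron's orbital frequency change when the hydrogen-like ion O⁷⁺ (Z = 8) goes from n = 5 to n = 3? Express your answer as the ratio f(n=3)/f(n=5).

125/27

f ∝ Z^2 · n^-3; with Z fixed, f ∝ n^-3.
f(n=3)/f(n=5) = (3/5)^-3 = 125/27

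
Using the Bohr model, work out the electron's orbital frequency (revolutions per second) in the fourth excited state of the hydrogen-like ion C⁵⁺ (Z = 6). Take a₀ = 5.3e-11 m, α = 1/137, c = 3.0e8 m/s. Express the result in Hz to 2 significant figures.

1.9e15 Hz

r = n²a₀/Z = 2.2e-10 m, v = Zαc/n = 2.6e6 m/s
f = v/(2πr) = 1.9e15 Hz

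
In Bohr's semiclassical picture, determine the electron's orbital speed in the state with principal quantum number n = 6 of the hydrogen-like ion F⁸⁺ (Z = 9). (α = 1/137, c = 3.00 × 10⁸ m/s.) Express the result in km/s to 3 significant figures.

3280 km/s

v_n = Zαc/n = 9 × 0.00730 × 3.00 × 10⁸ / 6
    = 3280 km/s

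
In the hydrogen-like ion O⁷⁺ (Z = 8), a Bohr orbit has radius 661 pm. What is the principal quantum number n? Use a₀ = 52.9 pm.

10

r_n = n²a₀/Z ⇒ n² = rZ/a₀ = 661 × 8 / 52.9 ≈ 99.96
n = 10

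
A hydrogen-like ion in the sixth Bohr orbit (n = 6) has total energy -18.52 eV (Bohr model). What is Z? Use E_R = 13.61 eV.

7

E_n = −E_R Z²/n² ⇒ Z² = −E_n n²/E_R = 18.52 × 6² / 13.61 ≈ 48.99
Z = 7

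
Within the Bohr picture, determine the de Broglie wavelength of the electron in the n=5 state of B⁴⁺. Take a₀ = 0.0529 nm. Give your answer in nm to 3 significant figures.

0.332 nm

The Bohr quantisation condition is nλ = 2πr_n.
r_n = n²a₀/Z = 0.265 nm
λ = 2πr_n/n = 2π·0.265/5 = 0.332 nm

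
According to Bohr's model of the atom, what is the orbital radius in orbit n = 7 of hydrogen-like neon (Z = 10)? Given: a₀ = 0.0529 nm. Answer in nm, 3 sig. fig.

0.259 nm

r_n = n²a₀/Z = 7² × 0.0529 / 10
    = 49 × 0.0529 / 10 = 0.259 nm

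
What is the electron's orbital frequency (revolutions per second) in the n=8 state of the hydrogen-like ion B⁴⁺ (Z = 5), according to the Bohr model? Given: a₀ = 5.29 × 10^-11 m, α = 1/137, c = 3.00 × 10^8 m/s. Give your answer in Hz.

r = n²a₀/Z = 6.77 × 10^-10 m, v = Zαc/n = 1.37 × 10^6 m/s
f = v/(2πr) = 3.22 × 10^14 Hz

3.22 × 10^14 Hz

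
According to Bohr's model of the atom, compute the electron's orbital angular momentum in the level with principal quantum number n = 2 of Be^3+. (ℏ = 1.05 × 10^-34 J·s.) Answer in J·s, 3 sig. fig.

L_n = nℏ = 2 × 1.05 × 10^-34 = 2.10 × 10^-34 J·s

2.10 × 10^-34 J·s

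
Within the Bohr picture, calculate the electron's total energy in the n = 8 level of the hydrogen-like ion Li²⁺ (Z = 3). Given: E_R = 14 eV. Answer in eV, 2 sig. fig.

E_n = −E_R·Z²/n² = −14 × 3²/8² = -2.0 eV

-2.0 eV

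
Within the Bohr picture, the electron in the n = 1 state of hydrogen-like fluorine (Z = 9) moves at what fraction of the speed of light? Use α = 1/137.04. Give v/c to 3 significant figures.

v_n = Zαc/n, so v/c = Zα/n = 9 × 0.00730 / 1 = 0.0657

0.0657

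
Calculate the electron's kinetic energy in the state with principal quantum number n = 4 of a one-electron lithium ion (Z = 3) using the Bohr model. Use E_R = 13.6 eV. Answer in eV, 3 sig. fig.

7.65 eV

For a Coulomb orbit the virial theorem gives K = −E_n.
E_n = −E_R·Z²/n², so K = E_R·Z²/n² = 13.6 × 3²/4² = 7.65 eV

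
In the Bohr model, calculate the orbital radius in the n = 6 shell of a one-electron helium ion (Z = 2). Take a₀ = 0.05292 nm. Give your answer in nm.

r_n = n²a₀/Z = 6² × 0.05292 / 2
    = 36 × 0.05292 / 2 = 0.9526 nm

0.9526 nm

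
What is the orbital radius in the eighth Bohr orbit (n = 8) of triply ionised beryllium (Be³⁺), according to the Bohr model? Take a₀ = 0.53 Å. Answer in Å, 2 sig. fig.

8.5 Å

r_n = n²a₀/Z = 8² × 0.53 / 4
    = 64 × 0.53 / 4 = 8.5 Å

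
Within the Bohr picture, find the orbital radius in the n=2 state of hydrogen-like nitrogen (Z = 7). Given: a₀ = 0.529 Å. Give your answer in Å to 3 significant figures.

0.302 Å

r_n = n²a₀/Z = 2² × 0.529 / 7
    = 4 × 0.529 / 7 = 0.302 Å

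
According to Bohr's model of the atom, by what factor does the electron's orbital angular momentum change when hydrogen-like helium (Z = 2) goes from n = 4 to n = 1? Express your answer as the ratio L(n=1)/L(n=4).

L = nℏ depends only on n, so L ∝ n.
L(n=1)/L(n=4) = (1/4)^1 = 1/4

1/4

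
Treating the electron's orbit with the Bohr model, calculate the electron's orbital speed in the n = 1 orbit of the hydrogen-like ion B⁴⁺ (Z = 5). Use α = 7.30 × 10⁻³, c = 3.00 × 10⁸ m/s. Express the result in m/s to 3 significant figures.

v_n = Zαc/n = 5 × 0.00730 × 3.00 × 10⁸ / 1
    = 1.09 × 10⁷ m/s

1.09 × 10⁷ m/s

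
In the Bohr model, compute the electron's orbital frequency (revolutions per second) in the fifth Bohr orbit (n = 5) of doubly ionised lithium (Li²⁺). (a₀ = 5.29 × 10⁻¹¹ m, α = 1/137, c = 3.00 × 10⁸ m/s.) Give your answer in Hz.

r = n²a₀/Z = 4.41 × 10⁻¹⁰ m, v = Zαc/n = 1.31 × 10⁶ m/s
f = v/(2πr) = 4.74 × 10¹⁴ Hz

4.74 × 10¹⁴ Hz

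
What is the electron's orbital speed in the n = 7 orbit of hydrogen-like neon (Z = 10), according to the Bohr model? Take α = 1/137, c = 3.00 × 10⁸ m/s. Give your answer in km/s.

3130 km/s

v_n = Zαc/n = 10 × 0.00730 × 3.00 × 10⁸ / 7
    = 3130 km/s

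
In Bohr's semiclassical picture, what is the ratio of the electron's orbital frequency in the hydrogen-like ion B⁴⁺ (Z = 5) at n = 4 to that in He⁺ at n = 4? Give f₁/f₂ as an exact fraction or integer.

25/4

f ∝ Z^2 · n^-3
f₁/f₂ = (5/2)^2 · (4/4)^-3 = 25/4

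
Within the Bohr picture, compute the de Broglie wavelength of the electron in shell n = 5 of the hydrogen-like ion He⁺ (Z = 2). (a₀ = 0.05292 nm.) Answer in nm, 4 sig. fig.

The Bohr quantisation condition is nλ = 2πr_n.
r_n = n²a₀/Z = 0.6615 nm
λ = 2πr_n/n = 2π·0.6615/5 = 0.8313 nm

0.8313 nm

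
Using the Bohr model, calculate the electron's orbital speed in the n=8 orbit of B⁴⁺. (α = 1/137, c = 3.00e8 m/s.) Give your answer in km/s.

1370 km/s

v_n = Zαc/n = 5 × 0.00730 × 3.00e8 / 8
    = 1370 km/s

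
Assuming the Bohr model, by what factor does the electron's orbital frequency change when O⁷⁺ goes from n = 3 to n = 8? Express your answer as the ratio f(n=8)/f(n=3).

f ∝ Z^2 · n^-3; with Z fixed, f ∝ n^-3.
f(n=8)/f(n=3) = (8/3)^-3 = 27/512

27/512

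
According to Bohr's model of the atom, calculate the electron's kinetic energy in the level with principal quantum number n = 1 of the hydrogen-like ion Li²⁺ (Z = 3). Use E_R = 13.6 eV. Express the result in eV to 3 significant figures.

122 eV

For a Coulomb orbit the virial theorem gives K = −E_n.
E_n = −E_R·Z²/n², so K = E_R·Z²/n² = 13.6 × 3²/1² = 122 eV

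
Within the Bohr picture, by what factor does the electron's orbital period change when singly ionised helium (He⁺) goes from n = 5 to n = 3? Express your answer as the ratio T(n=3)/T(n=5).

27/125

T ∝ Z^-2 · n^3; with Z fixed, T ∝ n^3.
T(n=3)/T(n=5) = (3/5)^3 = 27/125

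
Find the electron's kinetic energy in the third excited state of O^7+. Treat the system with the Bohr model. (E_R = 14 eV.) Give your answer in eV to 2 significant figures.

For a Coulomb orbit the virial theorem gives K = −E_n.
E_n = −E_R·Z²/n², so K = E_R·Z²/n² = 14 × 8²/4² = 56 eV

56 eV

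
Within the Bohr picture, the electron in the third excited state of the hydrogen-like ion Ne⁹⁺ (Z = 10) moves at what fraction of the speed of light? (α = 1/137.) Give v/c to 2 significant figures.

v_n = Zαc/n, so v/c = Zα/n = 10 × 0.0073 / 4 = 0.018

0.018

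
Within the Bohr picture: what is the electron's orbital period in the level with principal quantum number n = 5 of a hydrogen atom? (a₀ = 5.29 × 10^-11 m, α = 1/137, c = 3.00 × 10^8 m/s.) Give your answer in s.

1.90 × 10^-14 s

r = n²a₀/Z = 5²·5.29 × 10^-11/1 = 1.32 × 10^-9 m
v = Zαc/n = 1·0.00730·3.00 × 10^8/5 = 4.38 × 10^5 m/s
T = 2πr/v = 1.90 × 10^-14 s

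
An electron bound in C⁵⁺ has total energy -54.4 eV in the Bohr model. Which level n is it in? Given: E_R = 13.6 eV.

E_n = −E_R Z²/n² ⇒ n² = E_R Z²/(−E_n) = 13.6 × 6² / 54.4 ≈ 9.00
n = 3

3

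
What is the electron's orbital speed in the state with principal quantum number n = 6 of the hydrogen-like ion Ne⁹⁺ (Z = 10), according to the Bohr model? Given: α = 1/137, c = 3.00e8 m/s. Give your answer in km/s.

v_n = Zαc/n = 10 × 0.00730 × 3.00e8 / 6
    = 3650 km/s

3650 km/s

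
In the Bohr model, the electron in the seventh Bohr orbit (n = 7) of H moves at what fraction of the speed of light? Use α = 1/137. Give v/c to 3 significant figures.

v_n = Zαc/n, so v/c = Zα/n = 1 × 0.00730 / 7 = 0.00104

0.00104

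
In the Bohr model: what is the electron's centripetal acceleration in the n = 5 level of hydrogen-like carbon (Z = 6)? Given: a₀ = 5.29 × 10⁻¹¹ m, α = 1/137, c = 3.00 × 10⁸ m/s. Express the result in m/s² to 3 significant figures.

3.13 × 10²² m/s²

r = n²a₀/Z = 2.20 × 10⁻¹⁰ m, v = Zαc/n = 2.63 × 10⁶ m/s
a = v²/r = (2.63 × 10⁶)² / 2.20 × 10⁻¹⁰ = 3.13 × 10²² m/s²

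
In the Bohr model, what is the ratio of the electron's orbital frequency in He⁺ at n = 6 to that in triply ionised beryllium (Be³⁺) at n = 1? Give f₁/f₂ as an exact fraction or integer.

1/864

f ∝ Z^2 · n^-3
f₁/f₂ = (2/4)^2 · (6/1)^-3 = 1/864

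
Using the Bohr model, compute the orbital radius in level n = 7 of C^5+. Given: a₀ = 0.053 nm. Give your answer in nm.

0.43 nm

r_n = n²a₀/Z = 7² × 0.053 / 6
    = 49 × 0.053 / 6 = 0.43 nm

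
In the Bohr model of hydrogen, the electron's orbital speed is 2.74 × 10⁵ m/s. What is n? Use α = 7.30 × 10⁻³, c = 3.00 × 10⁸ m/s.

v_n = Zαc/n ⇒ n = Zαc/v = 1 × 0.00730 × 3.00 × 10⁸ / 2.74 × 10⁵ ≈ 7.99
n = 8

8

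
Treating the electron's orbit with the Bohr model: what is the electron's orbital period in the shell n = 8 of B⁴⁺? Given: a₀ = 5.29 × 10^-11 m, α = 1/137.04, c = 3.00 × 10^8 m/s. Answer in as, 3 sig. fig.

r = n²a₀/Z = 8²·5.29 × 10^-11/5 = 6.77 × 10^-10 m
v = Zαc/n = 5·0.00730·3.00 × 10^8/8 = 1.37 × 10^6 m/s
T = 2πr/v = 3.11 × 10^-15 s = 3110 as

3110 as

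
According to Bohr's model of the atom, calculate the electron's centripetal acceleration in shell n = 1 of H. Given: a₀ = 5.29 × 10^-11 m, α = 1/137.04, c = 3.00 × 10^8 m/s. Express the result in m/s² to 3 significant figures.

r = n²a₀/Z = 5.29 × 10^-11 m, v = Zαc/n = 2.19 × 10^6 m/s
a = v²/r = (2.19 × 10^6)² / 5.29 × 10^-11 = 9.06 × 10^22 m/s²

9.06 × 10^22 m/s²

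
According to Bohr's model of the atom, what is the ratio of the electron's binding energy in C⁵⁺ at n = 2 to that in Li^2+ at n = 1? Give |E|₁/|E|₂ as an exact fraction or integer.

|E| ∝ Z^2 · n^-2
|E|₁/|E|₂ = (6/3)^2 · (2/1)^-2 = 1

1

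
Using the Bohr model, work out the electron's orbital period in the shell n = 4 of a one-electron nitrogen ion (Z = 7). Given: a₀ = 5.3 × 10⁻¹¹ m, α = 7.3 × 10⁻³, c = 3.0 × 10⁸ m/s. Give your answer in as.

r = n²a₀/Z = 4²·5.3 × 10⁻¹¹/7 = 1.2 × 10⁻¹⁰ m
v = Zαc/n = 7·0.0073·3.0 × 10⁸/4 = 3.8 × 10⁶ m/s
T = 2πr/v = 2.0 × 10⁻¹⁶ s = 200 as

200 as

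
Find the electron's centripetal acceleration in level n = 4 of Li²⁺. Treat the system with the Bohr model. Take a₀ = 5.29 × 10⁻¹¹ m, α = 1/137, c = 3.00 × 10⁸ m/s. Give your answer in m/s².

9.56 × 10²¹ m/s²

r = n²a₀/Z = 2.82 × 10⁻¹⁰ m, v = Zαc/n = 1.64 × 10⁶ m/s
a = v²/r = (1.64 × 10⁶)² / 2.82 × 10⁻¹⁰ = 9.56 × 10²¹ m/s²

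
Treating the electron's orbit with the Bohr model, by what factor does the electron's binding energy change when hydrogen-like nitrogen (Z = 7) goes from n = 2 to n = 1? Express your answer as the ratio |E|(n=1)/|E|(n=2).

4

|E| ∝ Z^2 · n^-2; with Z fixed, |E| ∝ n^-2.
|E|(n=1)/|E|(n=2) = (1/2)^-2 = 4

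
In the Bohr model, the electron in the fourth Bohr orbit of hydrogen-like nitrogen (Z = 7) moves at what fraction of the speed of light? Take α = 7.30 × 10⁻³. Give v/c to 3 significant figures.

v_n = Zαc/n, so v/c = Zα/n = 7 × 0.00730 / 4 = 0.0128

0.0128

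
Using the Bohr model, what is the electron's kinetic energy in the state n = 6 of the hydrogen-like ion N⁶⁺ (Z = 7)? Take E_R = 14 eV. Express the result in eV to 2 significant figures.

19 eV

For a Coulomb orbit the virial theorem gives K = −E_n.
E_n = −E_R·Z²/n², so K = E_R·Z²/n² = 14 × 7²/6² = 19 eV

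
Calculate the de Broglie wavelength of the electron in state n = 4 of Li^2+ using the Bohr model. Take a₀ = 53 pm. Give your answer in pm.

440 pm

The Bohr quantisation condition is nλ = 2πr_n.
r_n = n²a₀/Z = 280 pm
λ = 2πr_n/n = 2π·280/4 = 440 pm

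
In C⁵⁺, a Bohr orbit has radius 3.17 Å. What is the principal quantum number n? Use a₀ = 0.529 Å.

6

r_n = n²a₀/Z ⇒ n² = rZ/a₀ = 3.17 × 6 / 0.529 ≈ 35.95
n = 6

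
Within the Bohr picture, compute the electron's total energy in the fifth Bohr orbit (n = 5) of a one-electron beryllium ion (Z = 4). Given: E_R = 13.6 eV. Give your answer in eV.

-8.70 eV

E_n = −E_R·Z²/n² = −13.6 × 4²/5² = -8.70 eV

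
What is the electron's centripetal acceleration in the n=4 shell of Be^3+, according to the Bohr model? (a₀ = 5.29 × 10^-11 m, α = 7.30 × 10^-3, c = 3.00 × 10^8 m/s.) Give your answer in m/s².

r = n²a₀/Z = 2.12 × 10^-10 m, v = Zαc/n = 2.19 × 10^6 m/s
a = v²/r = (2.19 × 10^6)² / 2.12 × 10^-10 = 2.27 × 10^22 m/s²

2.27 × 10^22 m/s²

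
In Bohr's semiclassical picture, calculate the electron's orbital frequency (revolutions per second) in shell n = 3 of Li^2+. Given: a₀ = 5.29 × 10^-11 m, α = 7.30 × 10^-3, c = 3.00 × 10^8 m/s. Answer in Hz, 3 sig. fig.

2.20 × 10^15 Hz

r = n²a₀/Z = 1.59 × 10^-10 m, v = Zαc/n = 2.19 × 10^6 m/s
f = v/(2πr) = 2.20 × 10^15 Hz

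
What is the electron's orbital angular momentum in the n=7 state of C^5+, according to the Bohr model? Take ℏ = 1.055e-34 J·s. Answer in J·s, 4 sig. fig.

7.385e-34 J·s

L_n = nℏ = 7 × 1.055e-34 = 7.385e-34 J·s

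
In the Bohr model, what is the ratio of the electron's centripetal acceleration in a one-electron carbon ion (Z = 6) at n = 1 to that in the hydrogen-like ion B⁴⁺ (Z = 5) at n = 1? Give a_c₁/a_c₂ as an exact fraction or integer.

216/125

a_c ∝ Z^3 · n^-4
a_c₁/a_c₂ = (6/5)^3 · (1/1)^-4 = 216/125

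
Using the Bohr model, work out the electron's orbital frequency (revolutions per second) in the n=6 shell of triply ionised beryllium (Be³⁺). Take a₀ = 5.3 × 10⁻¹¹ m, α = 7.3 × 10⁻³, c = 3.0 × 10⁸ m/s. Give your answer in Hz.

4.9 × 10¹⁴ Hz

r = n²a₀/Z = 4.8 × 10⁻¹⁰ m, v = Zαc/n = 1.5 × 10⁶ m/s
f = v/(2πr) = 4.9 × 10¹⁴ Hz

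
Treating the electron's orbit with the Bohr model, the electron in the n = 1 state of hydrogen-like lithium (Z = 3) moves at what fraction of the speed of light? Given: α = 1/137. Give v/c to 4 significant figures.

0.02190

v_n = Zαc/n, so v/c = Zα/n = 3 × 0.007299 / 1 = 0.02190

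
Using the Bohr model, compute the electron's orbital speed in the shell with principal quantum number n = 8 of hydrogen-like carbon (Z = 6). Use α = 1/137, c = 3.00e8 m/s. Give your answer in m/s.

1.64e6 m/s

v_n = Zαc/n = 6 × 0.00730 × 3.00e8 / 8
    = 1.64e6 m/s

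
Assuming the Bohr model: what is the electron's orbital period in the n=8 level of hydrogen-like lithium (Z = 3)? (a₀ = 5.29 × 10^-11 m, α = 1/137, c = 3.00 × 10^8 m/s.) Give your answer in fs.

r = n²a₀/Z = 8²·5.29 × 10^-11/3 = 1.13 × 10^-9 m
v = Zαc/n = 3·0.00730·3.00 × 10^8/8 = 8.21 × 10^5 m/s
T = 2πr/v = 8.63 × 10^-15 s = 8.63 fs

8.63 fs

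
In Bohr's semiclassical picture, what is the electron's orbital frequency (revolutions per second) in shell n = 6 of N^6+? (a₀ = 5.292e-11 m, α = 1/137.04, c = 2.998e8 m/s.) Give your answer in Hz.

r = n²a₀/Z = 2.722e-10 m, v = Zαc/n = 2.552e6 m/s
f = v/(2πr) = 1.493e15 Hz

1.493e15 Hz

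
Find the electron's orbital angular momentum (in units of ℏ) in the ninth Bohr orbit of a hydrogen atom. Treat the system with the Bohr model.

L_n = nℏ, so L/ℏ = n = 9.

9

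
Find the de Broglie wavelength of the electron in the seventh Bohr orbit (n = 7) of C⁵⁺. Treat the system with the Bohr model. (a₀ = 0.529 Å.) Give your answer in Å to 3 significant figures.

The Bohr quantisation condition is nλ = 2πr_n.
r_n = n²a₀/Z = 4.32 Å
λ = 2πr_n/n = 2π·4.32/7 = 3.88 Å

3.88 Å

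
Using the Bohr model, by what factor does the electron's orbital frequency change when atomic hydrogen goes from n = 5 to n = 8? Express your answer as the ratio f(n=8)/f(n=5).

f ∝ Z^2 · n^-3; with Z fixed, f ∝ n^-3.
f(n=8)/f(n=5) = (8/5)^-3 = 125/512

125/512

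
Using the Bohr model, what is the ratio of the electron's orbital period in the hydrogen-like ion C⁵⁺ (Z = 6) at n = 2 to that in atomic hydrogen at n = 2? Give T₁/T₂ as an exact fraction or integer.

1/36

T ∝ Z^-2 · n^3
T₁/T₂ = (6/1)^-2 · (2/2)^3 = 1/36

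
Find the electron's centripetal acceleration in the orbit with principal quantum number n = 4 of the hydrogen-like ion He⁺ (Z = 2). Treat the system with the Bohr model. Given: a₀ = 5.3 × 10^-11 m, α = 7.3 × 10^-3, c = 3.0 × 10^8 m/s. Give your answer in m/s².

2.8 × 10^21 m/s²

r = n²a₀/Z = 4.2 × 10^-10 m, v = Zαc/n = 1.1 × 10^6 m/s
a = v²/r = (1.1 × 10^6)² / 4.2 × 10^-10 = 2.8 × 10^21 m/s²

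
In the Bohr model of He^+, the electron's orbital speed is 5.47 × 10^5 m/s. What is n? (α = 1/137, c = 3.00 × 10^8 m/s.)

v_n = Zαc/n ⇒ n = Zαc/v = 2 × 0.00730 × 3.00 × 10^8 / 5.47 × 10^5 ≈ 8.01
n = 8

8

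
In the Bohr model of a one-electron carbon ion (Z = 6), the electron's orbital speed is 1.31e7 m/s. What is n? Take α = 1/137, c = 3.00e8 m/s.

1

v_n = Zαc/n ⇒ n = Zαc/v = 6 × 0.00730 × 3.00e8 / 1.31e7 ≈ 1.00
n = 1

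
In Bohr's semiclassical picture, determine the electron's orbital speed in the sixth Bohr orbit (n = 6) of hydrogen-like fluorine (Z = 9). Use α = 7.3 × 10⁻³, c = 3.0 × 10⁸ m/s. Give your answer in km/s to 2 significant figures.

v_n = Zαc/n = 9 × 0.0073 × 3.0 × 10⁸ / 6
    = 3300 km/s

3300 km/s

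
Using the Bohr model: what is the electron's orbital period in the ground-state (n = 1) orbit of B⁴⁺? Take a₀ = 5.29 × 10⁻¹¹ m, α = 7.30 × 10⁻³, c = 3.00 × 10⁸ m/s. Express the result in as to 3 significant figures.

6.07 as

r = n²a₀/Z = 1²·5.29 × 10⁻¹¹/5 = 1.06 × 10⁻¹¹ m
v = Zαc/n = 5·0.00730·3.00 × 10⁸/1 = 1.09 × 10⁷ m/s
T = 2πr/v = 6.07 × 10⁻¹⁸ s = 6.07 as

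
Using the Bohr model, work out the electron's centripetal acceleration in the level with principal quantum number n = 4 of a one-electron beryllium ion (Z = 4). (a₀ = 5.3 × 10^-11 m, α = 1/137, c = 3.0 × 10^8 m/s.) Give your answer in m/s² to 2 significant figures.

2.3 × 10^22 m/s²

r = n²a₀/Z = 2.1 × 10^-10 m, v = Zαc/n = 2.2 × 10^6 m/s
a = v²/r = (2.2 × 10^6)² / 2.1 × 10^-10 = 2.3 × 10^22 m/s²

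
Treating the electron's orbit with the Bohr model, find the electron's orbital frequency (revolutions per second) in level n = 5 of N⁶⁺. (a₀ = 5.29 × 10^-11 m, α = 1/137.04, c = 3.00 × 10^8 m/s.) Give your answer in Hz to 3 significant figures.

r = n²a₀/Z = 1.89 × 10^-10 m, v = Zαc/n = 3.06 × 10^6 m/s
f = v/(2πr) = 2.58 × 10^15 Hz

2.58 × 10^15 Hz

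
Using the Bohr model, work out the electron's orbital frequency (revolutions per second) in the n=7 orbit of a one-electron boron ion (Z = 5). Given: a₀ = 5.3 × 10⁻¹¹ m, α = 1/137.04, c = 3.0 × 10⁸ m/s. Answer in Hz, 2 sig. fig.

4.8 × 10¹⁴ Hz

r = n²a₀/Z = 5.2 × 10⁻¹⁰ m, v = Zαc/n = 1.6 × 10⁶ m/s
f = v/(2πr) = 4.8 × 10¹⁴ Hz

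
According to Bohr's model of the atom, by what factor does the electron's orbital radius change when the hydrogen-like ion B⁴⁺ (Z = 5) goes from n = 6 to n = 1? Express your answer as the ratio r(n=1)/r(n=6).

1/36

r ∝ Z^-1 · n^2; with Z fixed, r ∝ n^2.
r(n=1)/r(n=6) = (1/6)^2 = 1/36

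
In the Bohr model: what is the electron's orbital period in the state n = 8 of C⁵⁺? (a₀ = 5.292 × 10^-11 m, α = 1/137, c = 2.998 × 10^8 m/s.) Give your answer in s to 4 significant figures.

r = n²a₀/Z = 8²·5.292 × 10^-11/6 = 5.645 × 10^-10 m
v = Zαc/n = 6·0.007299·2.998 × 10^8/8 = 1.641 × 10^6 m/s
T = 2πr/v = 2.161 × 10^-15 s

2.161 × 10^-15 s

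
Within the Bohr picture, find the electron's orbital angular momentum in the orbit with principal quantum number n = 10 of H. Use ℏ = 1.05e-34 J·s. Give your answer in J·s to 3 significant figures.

L_n = nℏ = 10 × 1.05e-34 = 1.05e-33 J·s

1.05e-33 J·s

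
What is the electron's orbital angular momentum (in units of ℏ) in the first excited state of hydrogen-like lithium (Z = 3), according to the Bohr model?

2

L_n = nℏ, so L/ℏ = n = 2.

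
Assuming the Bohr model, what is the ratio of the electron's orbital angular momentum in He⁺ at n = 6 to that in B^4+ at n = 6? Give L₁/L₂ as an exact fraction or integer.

L = nℏ is independent of Z.
L₁/L₂ = n₁/n₂ = 6/6 = 1

1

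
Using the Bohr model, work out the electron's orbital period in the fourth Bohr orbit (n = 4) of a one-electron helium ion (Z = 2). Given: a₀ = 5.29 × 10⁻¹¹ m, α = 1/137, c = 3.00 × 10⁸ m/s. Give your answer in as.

r = n²a₀/Z = 4²·5.29 × 10⁻¹¹/2 = 4.23 × 10⁻¹⁰ m
v = Zαc/n = 2·0.00730·3.00 × 10⁸/4 = 1.09 × 10⁶ m/s
T = 2πr/v = 2.43 × 10⁻¹⁵ s = 2430 as

2430 as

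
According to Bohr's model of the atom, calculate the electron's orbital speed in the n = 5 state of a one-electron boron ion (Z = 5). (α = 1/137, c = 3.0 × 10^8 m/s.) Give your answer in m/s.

v_n = Zαc/n = 5 × 0.0073 × 3.0 × 10^8 / 5
    = 2.2 × 10^6 m/s

2.2 × 10^6 m/s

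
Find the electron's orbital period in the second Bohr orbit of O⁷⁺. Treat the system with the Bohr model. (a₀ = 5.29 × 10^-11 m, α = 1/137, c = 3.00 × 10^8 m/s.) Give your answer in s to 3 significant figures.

1.90 × 10^-17 s

r = n²a₀/Z = 2²·5.29 × 10^-11/8 = 2.65 × 10^-11 m
v = Zαc/n = 8·0.00730·3.00 × 10^8/2 = 8.76 × 10^6 m/s
T = 2πr/v = 1.90 × 10^-17 s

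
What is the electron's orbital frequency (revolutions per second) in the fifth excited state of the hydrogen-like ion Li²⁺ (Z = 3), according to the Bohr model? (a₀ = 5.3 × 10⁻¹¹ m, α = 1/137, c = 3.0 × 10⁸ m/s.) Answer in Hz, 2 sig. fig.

r = n²a₀/Z = 6.4 × 10⁻¹⁰ m, v = Zαc/n = 1.1 × 10⁶ m/s
f = v/(2πr) = 2.7 × 10¹⁴ Hz

2.7 × 10¹⁴ Hz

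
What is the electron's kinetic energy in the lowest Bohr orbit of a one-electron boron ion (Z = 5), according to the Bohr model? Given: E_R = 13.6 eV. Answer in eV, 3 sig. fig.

340 eV

For a Coulomb orbit the virial theorem gives K = −E_n.
E_n = −E_R·Z²/n², so K = E_R·Z²/n² = 13.6 × 5²/1² = 340 eV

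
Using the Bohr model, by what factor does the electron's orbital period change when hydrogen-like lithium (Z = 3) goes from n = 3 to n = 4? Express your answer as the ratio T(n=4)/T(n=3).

64/27

T ∝ Z^-2 · n^3; with Z fixed, T ∝ n^3.
T(n=4)/T(n=3) = (4/3)^3 = 64/27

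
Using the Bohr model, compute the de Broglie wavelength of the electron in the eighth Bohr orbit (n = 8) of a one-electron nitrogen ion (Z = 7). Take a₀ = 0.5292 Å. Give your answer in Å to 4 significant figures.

The Bohr quantisation condition is nλ = 2πr_n.
r_n = n²a₀/Z = 4.838 Å
λ = 2πr_n/n = 2π·4.838/8 = 3.800 Å

3.800 Å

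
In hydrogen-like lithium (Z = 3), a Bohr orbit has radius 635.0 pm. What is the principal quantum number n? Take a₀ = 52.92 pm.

r_n = n²a₀/Z ⇒ n² = rZ/a₀ = 635.0 × 3 / 52.92 ≈ 36.00
n = 6

6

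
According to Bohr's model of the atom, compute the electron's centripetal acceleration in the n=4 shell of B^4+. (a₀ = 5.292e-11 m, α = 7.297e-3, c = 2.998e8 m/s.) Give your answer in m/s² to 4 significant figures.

4.416e22 m/s²

r = n²a₀/Z = 1.693e-10 m, v = Zαc/n = 2.735e6 m/s
a = v²/r = (2.735e6)² / 1.693e-10 = 4.416e22 m/s²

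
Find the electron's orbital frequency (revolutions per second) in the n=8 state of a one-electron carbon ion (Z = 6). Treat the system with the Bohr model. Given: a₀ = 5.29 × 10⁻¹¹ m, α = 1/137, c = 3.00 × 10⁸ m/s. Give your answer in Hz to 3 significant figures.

4.63 × 10¹⁴ Hz

r = n²a₀/Z = 5.64 × 10⁻¹⁰ m, v = Zαc/n = 1.64 × 10⁶ m/s
f = v/(2πr) = 4.63 × 10¹⁴ Hz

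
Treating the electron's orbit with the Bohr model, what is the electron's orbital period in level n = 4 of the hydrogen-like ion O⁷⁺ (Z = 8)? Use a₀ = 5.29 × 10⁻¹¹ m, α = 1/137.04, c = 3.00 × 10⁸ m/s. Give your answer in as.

r = n²a₀/Z = 4²·5.29 × 10⁻¹¹/8 = 1.06 × 10⁻¹⁰ m
v = Zαc/n = 8·0.00730·3.00 × 10⁸/4 = 4.38 × 10⁶ m/s
T = 2πr/v = 1.52 × 10⁻¹⁶ s = 152 as

152 as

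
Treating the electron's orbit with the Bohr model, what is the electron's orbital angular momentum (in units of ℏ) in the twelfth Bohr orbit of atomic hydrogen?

12

L_n = nℏ, so L/ℏ = n = 12.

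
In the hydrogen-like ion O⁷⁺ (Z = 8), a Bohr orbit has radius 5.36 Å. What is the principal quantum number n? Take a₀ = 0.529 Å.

r_n = n²a₀/Z ⇒ n² = rZ/a₀ = 5.36 × 8 / 0.529 ≈ 81.06
n = 9

9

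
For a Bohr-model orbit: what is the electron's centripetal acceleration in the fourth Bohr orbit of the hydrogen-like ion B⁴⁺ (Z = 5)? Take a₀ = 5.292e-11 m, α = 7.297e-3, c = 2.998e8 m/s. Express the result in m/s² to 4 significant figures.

r = n²a₀/Z = 1.693e-10 m, v = Zαc/n = 2.735e6 m/s
a = v²/r = (2.735e6)² / 1.693e-10 = 4.416e22 m/s²

4.416e22 m/s²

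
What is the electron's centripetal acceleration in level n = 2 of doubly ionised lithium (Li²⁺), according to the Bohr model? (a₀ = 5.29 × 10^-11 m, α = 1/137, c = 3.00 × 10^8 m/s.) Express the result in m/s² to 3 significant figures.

1.53 × 10^23 m/s²

r = n²a₀/Z = 7.05 × 10^-11 m, v = Zαc/n = 3.28 × 10^6 m/s
a = v²/r = (3.28 × 10^6)² / 7.05 × 10^-11 = 1.53 × 10^23 m/s²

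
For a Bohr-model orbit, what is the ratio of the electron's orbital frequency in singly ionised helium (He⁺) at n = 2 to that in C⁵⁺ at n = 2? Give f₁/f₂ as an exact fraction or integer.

1/9

f ∝ Z^2 · n^-3
f₁/f₂ = (2/6)^2 · (2/2)^-3 = 1/9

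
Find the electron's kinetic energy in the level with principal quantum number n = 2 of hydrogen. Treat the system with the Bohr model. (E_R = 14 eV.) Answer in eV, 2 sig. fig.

3.5 eV

For a Coulomb orbit the virial theorem gives K = −E_n.
E_n = −E_R·Z²/n², so K = E_R·Z²/n² = 14 × 1²/2² = 3.5 eV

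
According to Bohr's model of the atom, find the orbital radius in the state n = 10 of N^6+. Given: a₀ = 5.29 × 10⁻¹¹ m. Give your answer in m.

7.56 × 10⁻¹⁰ m

r_n = n²a₀/Z = 10² × 5.29 × 10⁻¹¹ / 7
    = 100 × 5.29 × 10⁻¹¹ / 7 = 7.56 × 10⁻¹⁰ m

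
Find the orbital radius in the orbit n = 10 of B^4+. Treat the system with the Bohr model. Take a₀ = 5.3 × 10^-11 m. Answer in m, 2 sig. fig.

r_n = n²a₀/Z = 10² × 5.3 × 10^-11 / 5
    = 100 × 5.3 × 10^-11 / 5 = 1.1 × 10^-9 m

1.1 × 10^-9 m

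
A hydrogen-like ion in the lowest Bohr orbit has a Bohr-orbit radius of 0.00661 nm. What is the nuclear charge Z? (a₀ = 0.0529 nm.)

r_n = n²a₀/Z ⇒ Z = n²a₀/r = 1² × 0.0529 / 0.00661 ≈ 8.00
Z = 8

8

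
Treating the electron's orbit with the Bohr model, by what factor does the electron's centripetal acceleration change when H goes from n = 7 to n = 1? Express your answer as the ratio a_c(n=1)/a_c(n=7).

a_c ∝ Z^3 · n^-4; with Z fixed, a_c ∝ n^-4.
a_c(n=1)/a_c(n=7) = (1/7)^-4 = 2401

2401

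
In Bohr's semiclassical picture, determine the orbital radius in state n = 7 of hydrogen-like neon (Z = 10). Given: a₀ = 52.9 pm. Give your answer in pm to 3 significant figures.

259 pm

r_n = n²a₀/Z = 7² × 52.9 / 10
    = 49 × 52.9 / 10 = 259 pm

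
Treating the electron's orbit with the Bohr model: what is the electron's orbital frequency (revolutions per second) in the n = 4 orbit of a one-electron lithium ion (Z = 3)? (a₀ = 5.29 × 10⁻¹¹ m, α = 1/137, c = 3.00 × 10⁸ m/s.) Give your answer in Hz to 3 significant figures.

9.26 × 10¹⁴ Hz

r = n²a₀/Z = 2.82 × 10⁻¹⁰ m, v = Zαc/n = 1.64 × 10⁶ m/s
f = v/(2πr) = 9.26 × 10¹⁴ Hz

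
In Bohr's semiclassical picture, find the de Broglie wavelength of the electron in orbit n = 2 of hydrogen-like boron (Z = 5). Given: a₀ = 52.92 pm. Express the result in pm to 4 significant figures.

133.0 pm

The Bohr quantisation condition is nλ = 2πr_n.
r_n = n²a₀/Z = 42.34 pm
λ = 2πr_n/n = 2π·42.34/2 = 133.0 pm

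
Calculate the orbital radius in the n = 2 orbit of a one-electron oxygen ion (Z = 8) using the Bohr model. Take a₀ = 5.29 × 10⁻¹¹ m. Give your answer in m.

r_n = n²a₀/Z = 2² × 5.29 × 10⁻¹¹ / 8
    = 4 × 5.29 × 10⁻¹¹ / 8 = 2.65 × 10⁻¹¹ m

2.65 × 10⁻¹¹ m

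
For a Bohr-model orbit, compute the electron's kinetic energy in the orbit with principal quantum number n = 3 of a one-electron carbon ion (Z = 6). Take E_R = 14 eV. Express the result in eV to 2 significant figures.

For a Coulomb orbit the virial theorem gives K = −E_n.
E_n = −E_R·Z²/n², so K = E_R·Z²/n² = 14 × 6²/3² = 56 eV

56 eV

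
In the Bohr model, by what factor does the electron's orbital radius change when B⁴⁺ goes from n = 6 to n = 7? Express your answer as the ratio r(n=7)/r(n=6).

r ∝ Z^-1 · n^2; with Z fixed, r ∝ n^2.
r(n=7)/r(n=6) = (7/6)^2 = 49/36

49/36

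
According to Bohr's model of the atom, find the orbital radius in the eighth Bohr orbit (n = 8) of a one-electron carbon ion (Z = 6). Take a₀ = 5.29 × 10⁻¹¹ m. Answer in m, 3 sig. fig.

5.64 × 10⁻¹⁰ m

r_n = n²a₀/Z = 8² × 5.29 × 10⁻¹¹ / 6
    = 64 × 5.29 × 10⁻¹¹ / 6 = 5.64 × 10⁻¹⁰ m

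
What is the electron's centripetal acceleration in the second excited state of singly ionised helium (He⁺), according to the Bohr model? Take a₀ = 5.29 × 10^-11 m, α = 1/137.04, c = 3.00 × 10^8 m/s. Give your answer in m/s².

8.95 × 10^21 m/s²

r = n²a₀/Z = 2.38 × 10^-10 m, v = Zαc/n = 1.46 × 10^6 m/s
a = v²/r = (1.46 × 10^6)² / 2.38 × 10^-10 = 8.95 × 10^21 m/s²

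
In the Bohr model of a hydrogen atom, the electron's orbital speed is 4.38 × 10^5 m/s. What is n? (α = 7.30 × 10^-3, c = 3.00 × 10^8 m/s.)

v_n = Zαc/n ⇒ n = Zαc/v = 1 × 0.00730 × 3.00 × 10^8 / 4.38 × 10^5 ≈ 5.00
n = 5

5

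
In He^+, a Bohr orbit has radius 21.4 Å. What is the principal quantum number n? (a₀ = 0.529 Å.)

9

r_n = n²a₀/Z ⇒ n² = rZ/a₀ = 21.4 × 2 / 0.529 ≈ 80.91
n = 9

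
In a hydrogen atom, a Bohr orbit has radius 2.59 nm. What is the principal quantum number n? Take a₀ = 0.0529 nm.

7

r_n = n²a₀/Z ⇒ n² = rZ/a₀ = 2.59 × 1 / 0.0529 ≈ 48.96
n = 7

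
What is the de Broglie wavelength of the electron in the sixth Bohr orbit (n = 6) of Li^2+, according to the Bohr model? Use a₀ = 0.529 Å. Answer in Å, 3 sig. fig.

The Bohr quantisation condition is nλ = 2πr_n.
r_n = n²a₀/Z = 6.35 Å
λ = 2πr_n/n = 2π·6.35/6 = 6.65 Å

6.65 Å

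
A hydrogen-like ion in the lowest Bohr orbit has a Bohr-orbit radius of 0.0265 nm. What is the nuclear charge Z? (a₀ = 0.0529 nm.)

r_n = n²a₀/Z ⇒ Z = n²a₀/r = 1² × 0.0529 / 0.0265 ≈ 2.00
Z = 2

2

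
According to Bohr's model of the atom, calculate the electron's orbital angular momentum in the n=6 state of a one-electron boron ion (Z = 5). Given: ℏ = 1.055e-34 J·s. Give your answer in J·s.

6.330e-34 J·s

L_n = nℏ = 6 × 1.055e-34 = 6.330e-34 J·s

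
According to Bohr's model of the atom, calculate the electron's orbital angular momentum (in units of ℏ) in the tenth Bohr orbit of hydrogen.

L_n = nℏ, so L/ℏ = n = 10.

10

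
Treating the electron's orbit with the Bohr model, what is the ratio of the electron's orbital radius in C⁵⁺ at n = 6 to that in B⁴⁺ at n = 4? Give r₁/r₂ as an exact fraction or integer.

15/8

r ∝ Z^-1 · n^2
r₁/r₂ = (6/5)^-1 · (6/4)^2 = 15/8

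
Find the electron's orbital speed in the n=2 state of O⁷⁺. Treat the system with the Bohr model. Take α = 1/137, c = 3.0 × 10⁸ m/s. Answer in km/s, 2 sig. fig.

v_n = Zαc/n = 8 × 0.0073 × 3.0 × 10⁸ / 2
    = 8800 km/s

8800 km/s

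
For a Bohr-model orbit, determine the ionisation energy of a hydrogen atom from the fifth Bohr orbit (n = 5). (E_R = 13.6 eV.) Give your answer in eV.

E_n = −E_R·Z²/n² = −13.6 × 1²/5² eV = -0.544 eV
Ionisation energy = −E_n = 0.544 eV

0.544 eV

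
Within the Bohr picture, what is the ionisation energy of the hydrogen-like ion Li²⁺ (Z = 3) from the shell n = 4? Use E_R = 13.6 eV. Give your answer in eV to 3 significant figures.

7.65 eV

E_n = −E_R·Z²/n² = −13.6 × 3²/4² eV = -7.65 eV
Ionisation energy = −E_n = 7.65 eV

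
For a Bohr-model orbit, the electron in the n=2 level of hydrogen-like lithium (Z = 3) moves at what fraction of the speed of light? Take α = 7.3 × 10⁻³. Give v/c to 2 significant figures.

0.011

v_n = Zαc/n, so v/c = Zα/n = 3 × 0.0073 / 2 = 0.011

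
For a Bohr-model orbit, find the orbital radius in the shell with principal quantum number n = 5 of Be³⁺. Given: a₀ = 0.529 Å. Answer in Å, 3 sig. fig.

r_n = n²a₀/Z = 5² × 0.529 / 4
    = 25 × 0.529 / 4 = 3.31 Å

3.31 Å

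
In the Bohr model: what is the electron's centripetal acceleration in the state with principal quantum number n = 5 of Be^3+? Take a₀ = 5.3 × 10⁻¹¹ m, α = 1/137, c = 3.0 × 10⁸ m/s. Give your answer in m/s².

9.3 × 10²¹ m/s²

r = n²a₀/Z = 3.3 × 10⁻¹⁰ m, v = Zαc/n = 1.8 × 10⁶ m/s
a = v²/r = (1.8 × 10⁶)² / 3.3 × 10⁻¹⁰ = 9.3 × 10²¹ m/s²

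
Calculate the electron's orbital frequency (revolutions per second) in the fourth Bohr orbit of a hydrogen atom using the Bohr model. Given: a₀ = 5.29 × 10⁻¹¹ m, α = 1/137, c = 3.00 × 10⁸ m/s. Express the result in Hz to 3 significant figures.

1.03 × 10¹⁴ Hz

r = n²a₀/Z = 8.46 × 10⁻¹⁰ m, v = Zαc/n = 5.47 × 10⁵ m/s
f = v/(2πr) = 1.03 × 10¹⁴ Hz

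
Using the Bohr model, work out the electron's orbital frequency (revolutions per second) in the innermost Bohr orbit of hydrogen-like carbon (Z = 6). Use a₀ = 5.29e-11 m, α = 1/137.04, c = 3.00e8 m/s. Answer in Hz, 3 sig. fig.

r = n²a₀/Z = 8.82e-12 m, v = Zαc/n = 1.31e7 m/s
f = v/(2πr) = 2.37e17 Hz

2.37e17 Hz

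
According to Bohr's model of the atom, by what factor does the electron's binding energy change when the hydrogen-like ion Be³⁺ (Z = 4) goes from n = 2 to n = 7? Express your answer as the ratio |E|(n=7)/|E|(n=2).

|E| ∝ Z^2 · n^-2; with Z fixed, |E| ∝ n^-2.
|E|(n=7)/|E|(n=2) = (7/2)^-2 = 4/49

4/49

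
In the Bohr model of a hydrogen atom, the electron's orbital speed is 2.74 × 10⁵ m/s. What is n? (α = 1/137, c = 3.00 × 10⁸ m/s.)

v_n = Zαc/n ⇒ n = Zαc/v = 1 × 0.00730 × 3.00 × 10⁸ / 2.74 × 10⁵ ≈ 7.99
n = 8

8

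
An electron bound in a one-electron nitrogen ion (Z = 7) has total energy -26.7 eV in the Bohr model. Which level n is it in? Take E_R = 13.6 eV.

E_n = −E_R Z²/n² ⇒ n² = E_R Z²/(−E_n) = 13.6 × 7² / 26.7 ≈ 24.96
n = 5

5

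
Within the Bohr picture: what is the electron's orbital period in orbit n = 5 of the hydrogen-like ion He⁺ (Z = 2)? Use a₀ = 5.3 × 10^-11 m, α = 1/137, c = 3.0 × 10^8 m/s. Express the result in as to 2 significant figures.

4800 as

r = n²a₀/Z = 5²·5.3 × 10^-11/2 = 6.6 × 10^-10 m
v = Zαc/n = 2·0.0073·3.0 × 10^8/5 = 8.8 × 10^5 m/s
T = 2πr/v = 4.8 × 10^-15 s = 4800 as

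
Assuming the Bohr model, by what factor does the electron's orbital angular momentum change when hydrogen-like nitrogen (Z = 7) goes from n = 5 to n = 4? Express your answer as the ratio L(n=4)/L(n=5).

4/5

L = nℏ depends only on n, so L ∝ n.
L(n=4)/L(n=5) = (4/5)^1 = 4/5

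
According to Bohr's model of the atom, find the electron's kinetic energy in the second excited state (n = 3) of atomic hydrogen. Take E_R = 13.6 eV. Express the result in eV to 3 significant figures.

1.51 eV

For a Coulomb orbit the virial theorem gives K = −E_n.
E_n = −E_R·Z²/n², so K = E_R·Z²/n² = 13.6 × 1²/3² = 1.51 eV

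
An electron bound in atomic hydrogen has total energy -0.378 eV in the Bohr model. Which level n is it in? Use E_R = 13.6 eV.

6

E_n = −E_R Z²/n² ⇒ n² = E_R Z²/(−E_n) = 13.6 × 1² / 0.378 ≈ 35.98
n = 6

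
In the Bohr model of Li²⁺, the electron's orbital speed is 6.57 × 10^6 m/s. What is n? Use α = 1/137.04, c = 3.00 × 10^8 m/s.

1

v_n = Zαc/n ⇒ n = Zαc/v = 3 × 0.00730 × 3.00 × 10^8 / 6.57 × 10^6 ≈ 1.00
n = 1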